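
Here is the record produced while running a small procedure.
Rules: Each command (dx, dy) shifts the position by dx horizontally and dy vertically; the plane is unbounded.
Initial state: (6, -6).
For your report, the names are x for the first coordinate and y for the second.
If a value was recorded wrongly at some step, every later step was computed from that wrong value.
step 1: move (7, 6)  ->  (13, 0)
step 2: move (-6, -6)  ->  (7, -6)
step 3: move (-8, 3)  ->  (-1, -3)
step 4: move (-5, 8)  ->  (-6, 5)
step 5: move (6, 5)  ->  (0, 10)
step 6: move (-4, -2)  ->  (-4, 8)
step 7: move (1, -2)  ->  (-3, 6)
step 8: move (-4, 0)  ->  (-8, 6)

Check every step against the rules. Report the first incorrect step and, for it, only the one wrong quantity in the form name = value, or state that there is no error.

step 8, x = -7

step 1: x = 6 + (7) = 13, y = -6 + (6) = 0 -> in agreement
step 2: x = 13 + (-6) = 7, y = 0 + (-6) = -6 -> confirmed correct
step 3: x = 7 + (-8) = -1, y = -6 + (3) = -3 -> consistent with the record
step 4: x = -1 + (-5) = -6, y = -3 + (8) = 5 -> consistent with the record
step 5: x = -6 + (6) = 0, y = 5 + (5) = 10 -> in agreement
step 6: x = 0 + (-4) = -4, y = 10 + (-2) = 8 -> matches
step 7: x = -4 + (1) = -3, y = 8 + (-2) = 6 -> agrees with the record
step 8: x = -3 + (-4) = -7, y = 6 + (0) = 6 -> not what was recorded
The audit stops at step 8: the recorded entry is wrong and should be x = -7.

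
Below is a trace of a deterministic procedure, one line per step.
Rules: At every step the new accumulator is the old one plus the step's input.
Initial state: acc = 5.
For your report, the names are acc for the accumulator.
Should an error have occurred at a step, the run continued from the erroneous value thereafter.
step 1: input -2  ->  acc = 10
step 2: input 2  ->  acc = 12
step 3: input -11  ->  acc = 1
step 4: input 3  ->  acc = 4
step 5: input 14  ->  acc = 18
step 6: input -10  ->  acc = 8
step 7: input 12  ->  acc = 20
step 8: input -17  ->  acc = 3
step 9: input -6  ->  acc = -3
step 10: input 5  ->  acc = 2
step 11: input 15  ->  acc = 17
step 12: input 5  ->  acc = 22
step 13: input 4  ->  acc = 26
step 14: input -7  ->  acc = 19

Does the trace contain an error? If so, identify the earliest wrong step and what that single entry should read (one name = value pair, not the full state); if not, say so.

step 1, acc = 3

1. acc = 5 + -2 = 3 (this is not what the trace shows)
So the first discrepancy is step 1, where the right value is acc = 3.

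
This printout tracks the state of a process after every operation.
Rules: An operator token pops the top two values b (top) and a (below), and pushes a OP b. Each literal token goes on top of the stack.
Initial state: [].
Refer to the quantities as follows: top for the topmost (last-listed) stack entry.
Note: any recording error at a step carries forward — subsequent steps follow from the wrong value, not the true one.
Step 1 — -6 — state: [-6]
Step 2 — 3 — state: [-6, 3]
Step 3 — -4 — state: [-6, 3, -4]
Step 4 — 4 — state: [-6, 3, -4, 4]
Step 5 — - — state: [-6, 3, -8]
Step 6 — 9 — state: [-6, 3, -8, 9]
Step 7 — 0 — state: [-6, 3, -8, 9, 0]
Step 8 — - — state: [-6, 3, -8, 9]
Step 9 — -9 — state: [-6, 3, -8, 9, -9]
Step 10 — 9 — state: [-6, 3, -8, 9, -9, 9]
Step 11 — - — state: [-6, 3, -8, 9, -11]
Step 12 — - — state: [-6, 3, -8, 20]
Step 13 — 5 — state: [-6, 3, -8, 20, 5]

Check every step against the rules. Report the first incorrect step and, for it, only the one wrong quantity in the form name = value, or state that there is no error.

Recomputing the run from the initial state:
step 1: [-6]
step 2: [-6, 3]
step 3: [-6, 3, -4]
step 4: [-6, 3, -4, 4]
step 5: [-6, 3, -8]
step 6: [-6, 3, -8, 9]
step 7: [-6, 3, -8, 9, 0]
step 8: [-6, 3, -8, 9]
step 9: [-6, 3, -8, 9, -9]
step 10: [-6, 3, -8, 9, -9, 9]
step 11: [-6, 3, -8, 9, -18]
step 12: [-6, 3, -8, 27]
step 13: [-6, 3, -8, 27, 5]
The first disagreement with the printout is at step 11, where the value should be top = -18.

step 11, top = -18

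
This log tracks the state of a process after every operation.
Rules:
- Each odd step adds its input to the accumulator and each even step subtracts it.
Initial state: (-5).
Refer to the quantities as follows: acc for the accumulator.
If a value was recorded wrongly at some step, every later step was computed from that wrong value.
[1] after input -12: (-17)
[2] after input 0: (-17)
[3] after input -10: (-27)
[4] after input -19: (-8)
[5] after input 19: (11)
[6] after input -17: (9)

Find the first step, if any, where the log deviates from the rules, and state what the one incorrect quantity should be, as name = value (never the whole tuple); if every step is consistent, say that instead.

Step 1: acc = -5 + -12 = -17 — same as recorded.
Step 2: acc = -17 - 0 = -17 — in agreement.
Step 3: acc = -17 + -10 = -27 — checks out.
Step 4: acc = -27 - -19 = -8 — consistent with the log.
Step 5: acc = -8 + 19 = 11 — in agreement.
Step 6: acc = 11 - -17 = 28 — the log has a different value.
That makes step 6 the first incorrect line — acc = 28 is what it should show.

step 6, acc = 28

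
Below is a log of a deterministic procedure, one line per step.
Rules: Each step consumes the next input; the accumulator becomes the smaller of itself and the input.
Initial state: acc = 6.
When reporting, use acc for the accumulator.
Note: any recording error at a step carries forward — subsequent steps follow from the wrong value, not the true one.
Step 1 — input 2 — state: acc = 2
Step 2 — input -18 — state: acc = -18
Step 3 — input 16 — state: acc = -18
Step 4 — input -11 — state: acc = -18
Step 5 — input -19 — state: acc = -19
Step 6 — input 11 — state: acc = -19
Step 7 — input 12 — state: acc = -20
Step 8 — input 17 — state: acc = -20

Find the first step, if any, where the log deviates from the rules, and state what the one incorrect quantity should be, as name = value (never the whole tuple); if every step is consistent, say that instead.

Recomputing the run from the initial state:
step 1: acc = 2
step 2: acc = -18
step 3: acc = -18
step 4: acc = -18
step 5: acc = -19
step 6: acc = -19
step 7: acc = -19
step 8: acc = -19
The first disagreement with the log is at step 7, where the value should be acc = -19.

step 7, acc = -19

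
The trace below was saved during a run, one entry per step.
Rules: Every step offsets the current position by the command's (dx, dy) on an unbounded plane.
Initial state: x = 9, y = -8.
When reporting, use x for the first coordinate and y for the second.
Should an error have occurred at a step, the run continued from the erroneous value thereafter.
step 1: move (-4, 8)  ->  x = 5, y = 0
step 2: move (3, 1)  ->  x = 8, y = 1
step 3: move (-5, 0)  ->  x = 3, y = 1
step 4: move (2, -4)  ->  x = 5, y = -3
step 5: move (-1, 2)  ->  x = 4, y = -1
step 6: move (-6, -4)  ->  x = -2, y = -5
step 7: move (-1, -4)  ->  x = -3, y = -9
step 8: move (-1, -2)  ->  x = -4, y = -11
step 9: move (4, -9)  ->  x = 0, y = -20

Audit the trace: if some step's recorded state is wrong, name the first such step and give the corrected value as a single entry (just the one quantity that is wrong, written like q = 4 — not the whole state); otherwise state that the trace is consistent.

Recomputing the run from the initial state:
step 1: x = 5, y = 0
step 2: x = 8, y = 1
step 3: x = 3, y = 1
step 4: x = 5, y = -3
step 5: x = 4, y = -1
step 6: x = -2, y = -5
step 7: x = -3, y = -9
step 8: x = -4, y = -11
step 9: x = 0, y = -20
This matches the trace at every step.

no error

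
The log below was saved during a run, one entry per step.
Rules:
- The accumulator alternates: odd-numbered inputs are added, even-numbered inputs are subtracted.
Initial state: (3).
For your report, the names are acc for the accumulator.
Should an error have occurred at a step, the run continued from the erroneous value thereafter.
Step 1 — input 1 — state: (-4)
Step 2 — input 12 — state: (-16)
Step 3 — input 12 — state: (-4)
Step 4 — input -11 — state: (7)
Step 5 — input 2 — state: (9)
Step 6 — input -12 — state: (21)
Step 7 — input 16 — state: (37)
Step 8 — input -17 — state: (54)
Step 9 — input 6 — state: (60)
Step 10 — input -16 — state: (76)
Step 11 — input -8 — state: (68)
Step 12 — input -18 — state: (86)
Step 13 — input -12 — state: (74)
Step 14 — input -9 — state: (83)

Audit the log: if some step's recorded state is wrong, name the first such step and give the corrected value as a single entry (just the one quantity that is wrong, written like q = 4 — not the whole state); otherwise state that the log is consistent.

step 1, acc = 4

Recomputing the run from the initial state:
step 1: acc = 4
step 2: acc = -8
step 3: acc = 4
step 4: acc = 15
step 5: acc = 17
step 6: acc = 29
step 7: acc = 45
step 8: acc = 62
step 9: acc = 68
step 10: acc = 84
step 11: acc = 76
step 12: acc = 94
step 13: acc = 82
step 14: acc = 91
The first disagreement with the log is at step 1, where the value should be acc = 4.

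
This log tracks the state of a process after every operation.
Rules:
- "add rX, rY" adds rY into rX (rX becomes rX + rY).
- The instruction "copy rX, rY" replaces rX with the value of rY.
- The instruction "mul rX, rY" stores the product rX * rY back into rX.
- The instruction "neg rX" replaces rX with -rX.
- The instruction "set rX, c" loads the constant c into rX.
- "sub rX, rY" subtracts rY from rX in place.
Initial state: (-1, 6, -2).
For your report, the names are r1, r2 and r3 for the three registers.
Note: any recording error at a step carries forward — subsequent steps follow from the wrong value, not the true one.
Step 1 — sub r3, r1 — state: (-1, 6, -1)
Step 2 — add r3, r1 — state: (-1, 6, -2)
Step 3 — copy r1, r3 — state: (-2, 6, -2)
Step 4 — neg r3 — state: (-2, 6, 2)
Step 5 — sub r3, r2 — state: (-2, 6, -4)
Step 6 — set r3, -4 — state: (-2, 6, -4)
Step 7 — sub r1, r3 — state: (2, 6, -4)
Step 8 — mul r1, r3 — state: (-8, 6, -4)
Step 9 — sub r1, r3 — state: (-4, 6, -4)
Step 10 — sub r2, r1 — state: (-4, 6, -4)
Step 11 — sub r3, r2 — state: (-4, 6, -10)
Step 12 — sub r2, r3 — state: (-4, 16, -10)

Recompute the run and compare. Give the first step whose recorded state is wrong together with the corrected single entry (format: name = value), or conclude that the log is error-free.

step 10, r2 = 10

Step 1: r3 = -2 - -1 = -1 — checks out.
Step 2: r3 = -1 + -1 = -2 — agrees with the log.
Step 3: r1 = -2 — matches.
Step 4: r3 = -(-2) = 2 — in agreement.
Step 5: r3 = 2 - 6 = -4 — in agreement.
Step 6: r3 = -4 — no discrepancy.
Step 7: r1 = -2 - -4 = 2 — in agreement.
Step 8: r1 = 2 * -4 = -8 — same as recorded.
Step 9: r1 = -8 - -4 = -4 — matches.
Step 10: r2 = 6 - -4 = 10 — first mismatch against the log.
Step 10 is the first one off; corrected, r2 = 10.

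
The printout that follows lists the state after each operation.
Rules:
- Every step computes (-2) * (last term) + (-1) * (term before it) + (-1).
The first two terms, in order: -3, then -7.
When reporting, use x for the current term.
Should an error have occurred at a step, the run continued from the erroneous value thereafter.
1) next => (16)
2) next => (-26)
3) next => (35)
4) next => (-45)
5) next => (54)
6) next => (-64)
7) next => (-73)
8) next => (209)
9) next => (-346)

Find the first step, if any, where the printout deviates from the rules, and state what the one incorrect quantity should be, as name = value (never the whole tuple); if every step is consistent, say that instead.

step 7, x = 73

step 1: x = -2*(-7) + (-1)*(-3) + (-1) = 16 -> checks out
step 2: x = -2*(16) + (-1)*(-7) + (-1) = -26 -> exactly as logged
step 3: x = -2*(-26) + (-1)*(16) + (-1) = 35 -> consistent with the printout
step 4: x = -2*(35) + (-1)*(-26) + (-1) = -45 -> checks out
step 5: x = -2*(-45) + (-1)*(35) + (-1) = 54 -> exactly as logged
step 6: x = -2*(54) + (-1)*(-45) + (-1) = -64 -> matches
step 7: x = -2*(-64) + (-1)*(54) + (-1) = 73 -> the entry is off here
Conclusion: step 7 carries the first error; the entry should be x = 73.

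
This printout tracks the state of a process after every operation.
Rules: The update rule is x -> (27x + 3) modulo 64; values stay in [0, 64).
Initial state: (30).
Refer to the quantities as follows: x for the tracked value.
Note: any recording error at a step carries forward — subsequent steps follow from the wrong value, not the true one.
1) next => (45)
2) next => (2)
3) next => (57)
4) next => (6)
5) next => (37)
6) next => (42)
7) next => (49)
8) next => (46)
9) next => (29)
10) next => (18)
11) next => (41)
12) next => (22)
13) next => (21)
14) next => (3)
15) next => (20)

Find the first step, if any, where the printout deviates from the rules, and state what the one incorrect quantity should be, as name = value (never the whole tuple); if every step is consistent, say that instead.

Step 1: x = (27*30 + 3) mod 64 = 45 — agrees with the printout.
Step 2: x = (27*45 + 3) mod 64 = 2 — in agreement.
Step 3: x = (27*2 + 3) mod 64 = 57 — in agreement.
Step 4: x = (27*57 + 3) mod 64 = 6 — confirmed correct.
Step 5: x = (27*6 + 3) mod 64 = 37 — exactly as logged.
Step 6: x = (27*37 + 3) mod 64 = 42 — agrees with the printout.
Step 7: x = (27*42 + 3) mod 64 = 49 — exactly as logged.
Step 8: x = (27*49 + 3) mod 64 = 46 — checks out.
Step 9: x = (27*46 + 3) mod 64 = 29 — no discrepancy.
Step 10: x = (27*29 + 3) mod 64 = 18 — verified.
Step 11: x = (27*18 + 3) mod 64 = 41 — confirmed correct.
Step 12: x = (27*41 + 3) mod 64 = 22 — confirmed correct.
Step 13: x = (27*22 + 3) mod 64 = 21 — no discrepancy.
Step 14: x = (27*21 + 3) mod 64 = 58 — the printout disagrees here.
First incorrect step: 14; the correct value is x = 58.

step 14, x = 58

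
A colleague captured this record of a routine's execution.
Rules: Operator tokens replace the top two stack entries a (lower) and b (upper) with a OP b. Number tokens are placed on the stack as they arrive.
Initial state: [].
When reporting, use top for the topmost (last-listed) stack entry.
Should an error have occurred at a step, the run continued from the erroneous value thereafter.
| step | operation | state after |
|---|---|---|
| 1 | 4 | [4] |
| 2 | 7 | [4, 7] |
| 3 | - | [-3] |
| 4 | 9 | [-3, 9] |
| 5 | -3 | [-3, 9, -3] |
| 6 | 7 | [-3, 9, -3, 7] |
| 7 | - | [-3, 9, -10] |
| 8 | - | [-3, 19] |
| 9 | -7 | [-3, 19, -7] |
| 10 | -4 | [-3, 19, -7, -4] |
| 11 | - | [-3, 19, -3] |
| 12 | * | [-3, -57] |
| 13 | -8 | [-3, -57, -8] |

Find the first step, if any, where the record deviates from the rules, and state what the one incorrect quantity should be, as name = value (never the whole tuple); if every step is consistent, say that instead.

no error

Recomputing the run from the initial state:
step 1: [4]
step 2: [4, 7]
step 3: [-3]
step 4: [-3, 9]
step 5: [-3, 9, -3]
step 6: [-3, 9, -3, 7]
step 7: [-3, 9, -10]
step 8: [-3, 19]
step 9: [-3, 19, -7]
step 10: [-3, 19, -7, -4]
step 11: [-3, 19, -3]
step 12: [-3, -57]
step 13: [-3, -57, -8]
This matches the record at every step.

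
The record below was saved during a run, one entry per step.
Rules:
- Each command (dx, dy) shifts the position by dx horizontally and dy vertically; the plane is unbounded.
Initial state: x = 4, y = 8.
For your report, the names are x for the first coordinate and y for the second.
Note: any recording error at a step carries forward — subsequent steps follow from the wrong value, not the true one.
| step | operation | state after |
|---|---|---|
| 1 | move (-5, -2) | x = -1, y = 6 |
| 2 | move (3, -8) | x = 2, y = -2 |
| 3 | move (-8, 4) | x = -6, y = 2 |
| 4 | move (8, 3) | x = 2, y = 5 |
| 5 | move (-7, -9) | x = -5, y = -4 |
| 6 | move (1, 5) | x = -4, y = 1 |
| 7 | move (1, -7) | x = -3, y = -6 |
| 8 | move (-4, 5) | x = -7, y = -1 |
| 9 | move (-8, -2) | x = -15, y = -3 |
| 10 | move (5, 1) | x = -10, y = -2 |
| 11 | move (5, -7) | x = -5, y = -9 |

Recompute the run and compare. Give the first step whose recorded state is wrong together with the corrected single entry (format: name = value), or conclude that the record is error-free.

Step 1: x = 4 + (-5) = -1, y = 8 + (-2) = 6 — consistent with the record.
Step 2: x = -1 + (3) = 2, y = 6 + (-8) = -2 — in agreement.
Step 3: x = 2 + (-8) = -6, y = -2 + (4) = 2 — in agreement.
Step 4: x = -6 + (8) = 2, y = 2 + (3) = 5 — verified.
Step 5: x = 2 + (-7) = -5, y = 5 + (-9) = -4 — matches.
Step 6: x = -5 + (1) = -4, y = -4 + (5) = 1 — agrees with the record.
Step 7: x = -4 + (1) = -3, y = 1 + (-7) = -6 — no discrepancy.
Step 8: x = -3 + (-4) = -7, y = -6 + (5) = -1 — in agreement.
Step 9: x = -7 + (-8) = -15, y = -1 + (-2) = -3 — verified.
Step 10: x = -15 + (5) = -10, y = -3 + (1) = -2 — confirmed correct.
Step 11: x = -10 + (5) = -5, y = -2 + (-7) = -9 — exactly as logged.
Every step is consistent.

no error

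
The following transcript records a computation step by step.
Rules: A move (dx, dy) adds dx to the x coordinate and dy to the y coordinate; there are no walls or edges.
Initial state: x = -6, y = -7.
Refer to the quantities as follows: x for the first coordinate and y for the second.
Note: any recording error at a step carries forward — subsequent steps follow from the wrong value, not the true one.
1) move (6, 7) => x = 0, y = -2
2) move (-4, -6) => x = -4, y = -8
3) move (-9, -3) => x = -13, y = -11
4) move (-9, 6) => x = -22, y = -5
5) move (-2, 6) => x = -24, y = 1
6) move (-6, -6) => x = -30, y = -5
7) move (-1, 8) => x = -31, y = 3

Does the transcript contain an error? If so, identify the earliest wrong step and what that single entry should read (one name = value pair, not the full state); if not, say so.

step 1, y = 0

Step 1: x = -6 + (6) = 0, y = -7 + (7) = 0 — the transcript disagrees here.
The audit stops at step 1: the recorded entry is wrong and should be y = 0.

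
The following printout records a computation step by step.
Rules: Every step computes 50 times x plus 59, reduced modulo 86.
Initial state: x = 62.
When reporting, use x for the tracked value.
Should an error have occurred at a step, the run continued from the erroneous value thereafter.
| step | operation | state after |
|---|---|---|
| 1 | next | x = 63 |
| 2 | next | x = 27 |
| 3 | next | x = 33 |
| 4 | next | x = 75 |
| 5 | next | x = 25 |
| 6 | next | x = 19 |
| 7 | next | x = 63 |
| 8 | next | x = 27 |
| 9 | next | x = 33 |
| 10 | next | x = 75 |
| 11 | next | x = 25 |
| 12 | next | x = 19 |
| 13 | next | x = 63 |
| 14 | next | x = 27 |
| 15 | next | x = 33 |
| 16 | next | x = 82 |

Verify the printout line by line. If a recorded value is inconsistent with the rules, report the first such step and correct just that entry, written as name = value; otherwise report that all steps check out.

step 1: x = (50*62 + 59) mod 86 = 63 -> checks out
step 2: x = (50*63 + 59) mod 86 = 27 -> no discrepancy
step 3: x = (50*27 + 59) mod 86 = 33 -> checks out
step 4: x = (50*33 + 59) mod 86 = 75 -> no discrepancy
step 5: x = (50*75 + 59) mod 86 = 25 -> consistent with the printout
step 6: x = (50*25 + 59) mod 86 = 19 -> consistent with the printout
step 7: x = (50*19 + 59) mod 86 = 63 -> agrees with the printout
step 8: x = (50*63 + 59) mod 86 = 27 -> same as recorded
step 9: x = (50*27 + 59) mod 86 = 33 -> checks out
step 10: x = (50*33 + 59) mod 86 = 75 -> same as recorded
step 11: x = (50*75 + 59) mod 86 = 25 -> no discrepancy
step 12: x = (50*25 + 59) mod 86 = 19 -> agrees with the printout
step 13: x = (50*19 + 59) mod 86 = 63 -> in agreement
step 14: x = (50*63 + 59) mod 86 = 27 -> exactly as logged
step 15: x = (50*27 + 59) mod 86 = 33 -> consistent with the printout
step 16: x = (50*33 + 59) mod 86 = 75 -> not what was recorded
Step 16 is the first one off; corrected, x = 75.

step 16, x = 75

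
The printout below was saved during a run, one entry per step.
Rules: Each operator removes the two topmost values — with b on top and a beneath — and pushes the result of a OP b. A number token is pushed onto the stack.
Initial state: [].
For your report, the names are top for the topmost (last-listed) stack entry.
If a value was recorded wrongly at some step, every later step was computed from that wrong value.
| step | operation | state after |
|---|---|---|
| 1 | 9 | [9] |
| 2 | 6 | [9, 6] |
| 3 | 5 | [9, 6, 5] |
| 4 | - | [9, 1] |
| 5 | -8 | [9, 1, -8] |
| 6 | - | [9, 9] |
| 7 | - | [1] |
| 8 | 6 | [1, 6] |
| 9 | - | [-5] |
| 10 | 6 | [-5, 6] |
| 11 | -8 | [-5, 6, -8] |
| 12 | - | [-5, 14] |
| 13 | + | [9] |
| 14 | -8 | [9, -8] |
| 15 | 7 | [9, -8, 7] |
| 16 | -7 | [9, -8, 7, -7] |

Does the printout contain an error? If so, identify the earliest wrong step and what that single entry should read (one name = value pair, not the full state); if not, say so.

Step 1: push 9: top = 9 — same as recorded.
Step 2: push 6: top = 6 — agrees with the printout.
Step 3: push 5: top = 5 — same as recorded.
Step 4: 6 - 5 = 1 — in agreement.
Step 5: push -8: top = -8 — agrees with the printout.
Step 6: 1 - -8 = 9 — in agreement.
Step 7: 9 - 9 = 0 — the recorded entry deviates here.
So the first discrepancy is step 7, where the right value is top = 0.

step 7, top = 0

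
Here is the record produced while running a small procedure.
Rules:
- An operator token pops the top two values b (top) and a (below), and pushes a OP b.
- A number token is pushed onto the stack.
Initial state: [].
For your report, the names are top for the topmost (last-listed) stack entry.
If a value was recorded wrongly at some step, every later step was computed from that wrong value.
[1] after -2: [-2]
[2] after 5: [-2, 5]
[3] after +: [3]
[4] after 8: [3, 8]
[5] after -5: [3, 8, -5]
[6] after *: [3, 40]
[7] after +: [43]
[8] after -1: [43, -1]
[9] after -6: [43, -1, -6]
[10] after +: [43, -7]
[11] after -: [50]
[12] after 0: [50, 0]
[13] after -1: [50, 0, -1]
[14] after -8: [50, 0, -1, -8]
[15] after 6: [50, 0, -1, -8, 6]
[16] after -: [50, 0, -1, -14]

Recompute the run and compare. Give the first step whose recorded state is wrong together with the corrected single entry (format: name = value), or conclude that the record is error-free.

step 6, top = -40

1. push -2: top = -2 (confirmed correct)
2. push 5: top = 5 (no discrepancy)
3. -2 + 5 = 3 (confirmed correct)
4. push 8: top = 8 (agrees with the record)
5. push -5: top = -5 (in agreement)
6. 8 * -5 = -40 (a discrepancy with the record)
First deviation found at step 6; the corrected entry is top = -40.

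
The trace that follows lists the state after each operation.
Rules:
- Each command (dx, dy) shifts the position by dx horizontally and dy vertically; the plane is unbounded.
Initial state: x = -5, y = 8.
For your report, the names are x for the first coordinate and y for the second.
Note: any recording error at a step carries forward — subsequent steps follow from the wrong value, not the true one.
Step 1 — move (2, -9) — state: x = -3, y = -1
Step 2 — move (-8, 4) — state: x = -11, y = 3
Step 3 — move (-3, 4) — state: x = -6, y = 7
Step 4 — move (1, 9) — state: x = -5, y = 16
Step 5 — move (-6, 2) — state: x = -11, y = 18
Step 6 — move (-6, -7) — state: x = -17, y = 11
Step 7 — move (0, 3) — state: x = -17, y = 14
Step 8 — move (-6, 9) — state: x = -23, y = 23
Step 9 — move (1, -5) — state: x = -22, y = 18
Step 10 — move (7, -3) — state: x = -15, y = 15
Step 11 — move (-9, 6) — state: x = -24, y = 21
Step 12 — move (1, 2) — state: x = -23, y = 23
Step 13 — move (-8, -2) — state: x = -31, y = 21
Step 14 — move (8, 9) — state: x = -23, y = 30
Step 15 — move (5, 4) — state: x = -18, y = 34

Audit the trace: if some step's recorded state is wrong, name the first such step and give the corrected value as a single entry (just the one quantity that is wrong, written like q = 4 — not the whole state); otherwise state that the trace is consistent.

1. x = -5 + (2) = -3, y = 8 + (-9) = -1 (matches)
2. x = -3 + (-8) = -11, y = -1 + (4) = 3 (consistent with the trace)
3. x = -11 + (-3) = -14, y = 3 + (4) = 7 (first mismatch against the trace)
The earliest wrong entry is at step 3: it should read x = -14.

step 3, x = -14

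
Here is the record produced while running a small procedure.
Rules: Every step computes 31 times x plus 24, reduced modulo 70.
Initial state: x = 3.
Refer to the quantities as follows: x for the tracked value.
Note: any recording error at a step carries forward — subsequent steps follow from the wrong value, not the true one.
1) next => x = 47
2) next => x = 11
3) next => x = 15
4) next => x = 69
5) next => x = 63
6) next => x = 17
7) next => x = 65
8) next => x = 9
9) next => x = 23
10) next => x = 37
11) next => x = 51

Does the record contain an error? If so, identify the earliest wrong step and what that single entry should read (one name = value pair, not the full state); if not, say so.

step 7, x = 61

1. x = (31*3 + 24) mod 70 = 47 (exactly as logged)
2. x = (31*47 + 24) mod 70 = 11 (same as recorded)
3. x = (31*11 + 24) mod 70 = 15 (confirmed correct)
4. x = (31*15 + 24) mod 70 = 69 (checks out)
5. x = (31*69 + 24) mod 70 = 63 (verified)
6. x = (31*63 + 24) mod 70 = 17 (verified)
7. x = (31*17 + 24) mod 70 = 61 (the record disagrees here)
The earliest wrong entry is at step 7: it should read x = 61.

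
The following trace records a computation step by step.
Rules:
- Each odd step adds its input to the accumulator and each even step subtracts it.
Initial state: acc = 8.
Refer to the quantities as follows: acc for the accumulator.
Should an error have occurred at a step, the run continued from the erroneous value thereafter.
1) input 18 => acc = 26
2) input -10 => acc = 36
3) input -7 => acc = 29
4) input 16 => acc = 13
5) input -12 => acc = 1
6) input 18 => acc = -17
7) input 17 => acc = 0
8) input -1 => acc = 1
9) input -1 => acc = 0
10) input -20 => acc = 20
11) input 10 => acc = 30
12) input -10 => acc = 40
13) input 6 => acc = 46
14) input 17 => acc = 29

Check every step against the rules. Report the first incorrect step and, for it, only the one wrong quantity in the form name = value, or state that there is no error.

no error

Step 1: acc = 8 + 18 = 26 — matches.
Step 2: acc = 26 - -10 = 36 — checks out.
Step 3: acc = 36 + -7 = 29 — matches.
Step 4: acc = 29 - 16 = 13 — matches.
Step 5: acc = 13 + -12 = 1 — matches.
Step 6: acc = 1 - 18 = -17 — in agreement.
Step 7: acc = -17 + 17 = 0 — in agreement.
Step 8: acc = 0 - -1 = 1 — matches.
Step 9: acc = 1 + -1 = 0 — exactly as logged.
Step 10: acc = 0 - -20 = 20 — no discrepancy.
Step 11: acc = 20 + 10 = 30 — confirmed correct.
Step 12: acc = 30 - -10 = 40 — agrees with the trace.
Step 13: acc = 40 + 6 = 46 — consistent with the trace.
Step 14: acc = 46 - 17 = 29 — verified.
Every step is consistent.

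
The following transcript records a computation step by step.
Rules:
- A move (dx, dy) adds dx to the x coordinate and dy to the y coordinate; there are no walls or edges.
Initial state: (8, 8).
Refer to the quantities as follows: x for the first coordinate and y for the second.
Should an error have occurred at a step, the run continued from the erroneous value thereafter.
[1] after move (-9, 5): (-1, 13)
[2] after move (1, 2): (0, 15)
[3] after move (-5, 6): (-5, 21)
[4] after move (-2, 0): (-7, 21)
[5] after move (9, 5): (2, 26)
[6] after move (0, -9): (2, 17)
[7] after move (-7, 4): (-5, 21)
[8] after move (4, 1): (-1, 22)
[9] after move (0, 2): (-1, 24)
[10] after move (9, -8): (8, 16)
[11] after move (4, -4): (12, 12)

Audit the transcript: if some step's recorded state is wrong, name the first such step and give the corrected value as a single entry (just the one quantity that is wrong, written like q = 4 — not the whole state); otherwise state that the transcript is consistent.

no error

Recomputing the run from the initial state:
step 1: x = -1, y = 13
step 2: x = 0, y = 15
step 3: x = -5, y = 21
step 4: x = -7, y = 21
step 5: x = 2, y = 26
step 6: x = 2, y = 17
step 7: x = -5, y = 21
step 8: x = -1, y = 22
step 9: x = -1, y = 24
step 10: x = 8, y = 16
step 11: x = 12, y = 12
This matches the transcript at every step.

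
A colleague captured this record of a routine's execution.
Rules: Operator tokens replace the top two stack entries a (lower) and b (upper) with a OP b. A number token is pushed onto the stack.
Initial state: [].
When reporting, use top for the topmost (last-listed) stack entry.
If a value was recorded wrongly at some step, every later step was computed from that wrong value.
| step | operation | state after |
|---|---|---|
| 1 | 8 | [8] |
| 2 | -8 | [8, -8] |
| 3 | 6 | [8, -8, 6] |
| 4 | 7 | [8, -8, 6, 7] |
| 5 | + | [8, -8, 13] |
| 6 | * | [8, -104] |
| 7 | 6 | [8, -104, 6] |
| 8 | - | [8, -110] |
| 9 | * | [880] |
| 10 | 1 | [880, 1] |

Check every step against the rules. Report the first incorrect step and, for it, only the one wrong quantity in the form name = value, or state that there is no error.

step 9, top = -880

1. push 8: top = 8 (matches)
2. push -8: top = -8 (no discrepancy)
3. push 6: top = 6 (agrees with the record)
4. push 7: top = 7 (checks out)
5. 6 + 7 = 13 (consistent with the record)
6. -8 * 13 = -104 (checks out)
7. push 6: top = 6 (agrees with the record)
8. -104 - 6 = -110 (exactly as logged)
9. 8 * -110 = -880 (a discrepancy with the record)
Step 9 is the first one off; corrected, top = -880.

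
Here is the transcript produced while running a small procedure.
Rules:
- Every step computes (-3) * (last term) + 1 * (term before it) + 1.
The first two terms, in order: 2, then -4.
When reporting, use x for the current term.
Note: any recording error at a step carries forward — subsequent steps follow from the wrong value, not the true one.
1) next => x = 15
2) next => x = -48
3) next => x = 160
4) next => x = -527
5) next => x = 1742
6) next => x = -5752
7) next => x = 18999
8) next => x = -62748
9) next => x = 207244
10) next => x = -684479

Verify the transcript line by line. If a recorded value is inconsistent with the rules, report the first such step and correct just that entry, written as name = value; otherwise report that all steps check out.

no error

1. x = -3*(-4) + (1)*(2) + (1) = 15 (no discrepancy)
2. x = -3*(15) + (1)*(-4) + (1) = -48 (consistent with the transcript)
3. x = -3*(-48) + (1)*(15) + (1) = 160 (confirmed correct)
4. x = -3*(160) + (1)*(-48) + (1) = -527 (same as recorded)
5. x = -3*(-527) + (1)*(160) + (1) = 1742 (consistent with the transcript)
6. x = -3*(1742) + (1)*(-527) + (1) = -5752 (no discrepancy)
7. x = -3*(-5752) + (1)*(1742) + (1) = 18999 (consistent with the transcript)
8. x = -3*(18999) + (1)*(-5752) + (1) = -62748 (consistent with the transcript)
9. x = -3*(-62748) + (1)*(18999) + (1) = 207244 (exactly as logged)
10. x = -3*(207244) + (1)*(-62748) + (1) = -684479 (same as recorded)
All steps check out; nothing to correct.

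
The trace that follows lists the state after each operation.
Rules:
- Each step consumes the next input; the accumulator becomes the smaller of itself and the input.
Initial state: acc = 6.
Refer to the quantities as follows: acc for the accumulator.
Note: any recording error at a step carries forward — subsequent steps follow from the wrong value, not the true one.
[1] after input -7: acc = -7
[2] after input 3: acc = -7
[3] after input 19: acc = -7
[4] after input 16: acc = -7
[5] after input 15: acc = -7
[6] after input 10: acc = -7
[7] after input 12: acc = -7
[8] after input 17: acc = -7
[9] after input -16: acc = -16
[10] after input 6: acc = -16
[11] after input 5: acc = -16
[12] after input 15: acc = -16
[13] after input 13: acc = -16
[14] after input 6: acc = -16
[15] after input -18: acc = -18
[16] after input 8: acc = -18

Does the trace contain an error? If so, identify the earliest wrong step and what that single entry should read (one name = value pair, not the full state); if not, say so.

step 1: acc = min(6, -7) = -7 -> confirmed correct
step 2: acc = min(-7, 3) = -7 -> exactly as logged
step 3: acc = min(-7, 19) = -7 -> exactly as logged
step 4: acc = min(-7, 16) = -7 -> in agreement
step 5: acc = min(-7, 15) = -7 -> matches
step 6: acc = min(-7, 10) = -7 -> verified
step 7: acc = min(-7, 12) = -7 -> in agreement
step 8: acc = min(-7, 17) = -7 -> no discrepancy
step 9: acc = min(-7, -16) = -16 -> same as recorded
step 10: acc = min(-16, 6) = -16 -> verified
step 11: acc = min(-16, 5) = -16 -> exactly as logged
step 12: acc = min(-16, 15) = -16 -> confirmed correct
step 13: acc = min(-16, 13) = -16 -> confirmed correct
step 14: acc = min(-16, 6) = -16 -> in agreement
step 15: acc = min(-16, -18) = -18 -> checks out
step 16: acc = min(-18, 8) = -18 -> no discrepancy
All entries verified; no error found.

no error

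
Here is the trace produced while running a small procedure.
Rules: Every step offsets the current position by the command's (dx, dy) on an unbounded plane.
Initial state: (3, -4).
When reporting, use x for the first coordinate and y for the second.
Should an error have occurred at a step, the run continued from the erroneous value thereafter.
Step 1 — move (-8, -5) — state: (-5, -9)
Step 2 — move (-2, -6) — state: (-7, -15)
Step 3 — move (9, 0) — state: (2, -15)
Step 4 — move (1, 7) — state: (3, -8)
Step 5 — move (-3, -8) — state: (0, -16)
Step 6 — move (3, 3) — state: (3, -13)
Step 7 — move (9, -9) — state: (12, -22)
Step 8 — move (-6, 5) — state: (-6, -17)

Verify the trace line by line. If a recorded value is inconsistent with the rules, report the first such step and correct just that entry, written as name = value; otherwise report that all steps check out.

Recomputing the run from the initial state:
step 1: x = -5, y = -9
step 2: x = -7, y = -15
step 3: x = 2, y = -15
step 4: x = 3, y = -8
step 5: x = 0, y = -16
step 6: x = 3, y = -13
step 7: x = 12, y = -22
step 8: x = 6, y = -17
The first disagreement with the trace is at step 8, where the value should be x = 6.

step 8, x = 6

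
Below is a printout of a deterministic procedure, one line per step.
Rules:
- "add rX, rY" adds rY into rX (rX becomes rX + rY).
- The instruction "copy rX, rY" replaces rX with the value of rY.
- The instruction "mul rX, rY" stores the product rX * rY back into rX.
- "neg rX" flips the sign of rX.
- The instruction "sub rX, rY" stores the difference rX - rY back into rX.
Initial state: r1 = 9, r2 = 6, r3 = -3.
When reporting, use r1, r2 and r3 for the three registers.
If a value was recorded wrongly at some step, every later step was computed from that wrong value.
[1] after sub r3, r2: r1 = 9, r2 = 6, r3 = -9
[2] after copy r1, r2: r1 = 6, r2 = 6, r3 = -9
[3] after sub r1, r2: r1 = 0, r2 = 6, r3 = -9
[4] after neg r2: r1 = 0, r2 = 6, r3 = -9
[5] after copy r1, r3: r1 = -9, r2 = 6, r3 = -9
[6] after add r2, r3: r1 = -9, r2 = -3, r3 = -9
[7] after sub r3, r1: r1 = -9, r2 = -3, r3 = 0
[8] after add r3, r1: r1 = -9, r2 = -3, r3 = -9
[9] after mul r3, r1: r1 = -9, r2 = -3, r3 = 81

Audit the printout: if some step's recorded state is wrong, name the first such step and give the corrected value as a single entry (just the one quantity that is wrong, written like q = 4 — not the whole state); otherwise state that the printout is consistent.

step 4, r2 = -6

Step 1: r3 = -3 - 6 = -9 — in agreement.
Step 2: r1 = 6 — matches.
Step 3: r1 = 6 - 6 = 0 — matches.
Step 4: r2 = -(6) = -6 — the recorded entry deviates here.
First incorrect step: 4; the correct value is r2 = -6.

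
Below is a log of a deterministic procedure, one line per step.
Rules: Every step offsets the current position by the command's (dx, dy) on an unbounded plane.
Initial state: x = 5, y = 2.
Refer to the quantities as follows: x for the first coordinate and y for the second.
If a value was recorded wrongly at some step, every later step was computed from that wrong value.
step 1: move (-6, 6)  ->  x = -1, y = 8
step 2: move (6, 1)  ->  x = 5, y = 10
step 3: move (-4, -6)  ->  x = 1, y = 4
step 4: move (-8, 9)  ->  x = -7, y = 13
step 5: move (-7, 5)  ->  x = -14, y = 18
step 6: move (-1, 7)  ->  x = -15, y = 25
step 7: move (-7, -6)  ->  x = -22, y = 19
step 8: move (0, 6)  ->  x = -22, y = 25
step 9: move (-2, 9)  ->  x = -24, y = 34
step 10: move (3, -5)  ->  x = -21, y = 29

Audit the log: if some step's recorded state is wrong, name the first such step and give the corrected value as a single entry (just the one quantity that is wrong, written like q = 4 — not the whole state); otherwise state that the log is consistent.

step 2, y = 9

step 1: x = 5 + (-6) = -1, y = 2 + (6) = 8 -> matches
step 2: x = -1 + (6) = 5, y = 8 + (1) = 9 -> the log has a different value
That makes step 2 the first incorrect line — y = 9 is what it should show.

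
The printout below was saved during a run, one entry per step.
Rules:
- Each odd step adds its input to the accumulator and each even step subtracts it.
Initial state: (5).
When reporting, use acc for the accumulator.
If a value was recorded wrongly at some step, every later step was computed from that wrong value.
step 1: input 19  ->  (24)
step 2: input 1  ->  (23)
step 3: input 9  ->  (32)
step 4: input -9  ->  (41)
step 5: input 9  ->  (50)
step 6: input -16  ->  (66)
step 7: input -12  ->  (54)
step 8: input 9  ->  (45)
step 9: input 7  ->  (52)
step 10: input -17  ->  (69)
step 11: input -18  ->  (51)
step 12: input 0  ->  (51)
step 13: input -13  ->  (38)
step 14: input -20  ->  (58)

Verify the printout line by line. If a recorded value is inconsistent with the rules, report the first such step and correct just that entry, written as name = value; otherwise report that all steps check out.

no error

Recomputing the run from the initial state:
step 1: acc = 24
step 2: acc = 23
step 3: acc = 32
step 4: acc = 41
step 5: acc = 50
step 6: acc = 66
step 7: acc = 54
step 8: acc = 45
step 9: acc = 52
step 10: acc = 69
step 11: acc = 51
step 12: acc = 51
step 13: acc = 38
step 14: acc = 58
This matches the printout at every step.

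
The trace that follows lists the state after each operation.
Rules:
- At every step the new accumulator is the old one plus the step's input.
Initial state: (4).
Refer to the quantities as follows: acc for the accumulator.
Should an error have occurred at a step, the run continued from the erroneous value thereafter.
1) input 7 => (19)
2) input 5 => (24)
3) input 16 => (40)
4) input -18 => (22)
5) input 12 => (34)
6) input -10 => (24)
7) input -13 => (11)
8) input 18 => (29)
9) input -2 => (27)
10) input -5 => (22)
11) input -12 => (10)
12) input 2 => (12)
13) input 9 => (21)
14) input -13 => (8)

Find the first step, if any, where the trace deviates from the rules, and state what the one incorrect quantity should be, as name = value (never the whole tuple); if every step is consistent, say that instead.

step 1, acc = 11

Step 1: acc = 4 + 7 = 11 — the entry is off here.
First incorrect step: 1; the correct value is acc = 11.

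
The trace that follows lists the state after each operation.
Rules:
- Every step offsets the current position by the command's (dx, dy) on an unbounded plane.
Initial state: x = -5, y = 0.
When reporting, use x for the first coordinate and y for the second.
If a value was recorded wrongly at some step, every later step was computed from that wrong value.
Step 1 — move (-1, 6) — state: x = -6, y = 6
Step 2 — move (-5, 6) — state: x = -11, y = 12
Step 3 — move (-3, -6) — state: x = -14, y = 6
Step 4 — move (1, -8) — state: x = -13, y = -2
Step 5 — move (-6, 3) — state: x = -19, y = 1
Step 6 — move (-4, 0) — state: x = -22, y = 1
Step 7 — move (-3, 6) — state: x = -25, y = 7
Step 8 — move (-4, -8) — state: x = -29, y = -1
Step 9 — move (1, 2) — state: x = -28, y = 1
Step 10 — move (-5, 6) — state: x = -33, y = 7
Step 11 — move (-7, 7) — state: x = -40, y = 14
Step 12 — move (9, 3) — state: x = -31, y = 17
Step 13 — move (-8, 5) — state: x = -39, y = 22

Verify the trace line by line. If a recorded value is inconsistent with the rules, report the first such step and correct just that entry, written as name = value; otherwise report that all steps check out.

step 6, x = -23

Recomputing the run from the initial state:
step 1: x = -6, y = 6
step 2: x = -11, y = 12
step 3: x = -14, y = 6
step 4: x = -13, y = -2
step 5: x = -19, y = 1
step 6: x = -23, y = 1
step 7: x = -26, y = 7
step 8: x = -30, y = -1
step 9: x = -29, y = 1
step 10: x = -34, y = 7
step 11: x = -41, y = 14
step 12: x = -32, y = 17
step 13: x = -40, y = 22
The first disagreement with the trace is at step 6, where the value should be x = -23.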